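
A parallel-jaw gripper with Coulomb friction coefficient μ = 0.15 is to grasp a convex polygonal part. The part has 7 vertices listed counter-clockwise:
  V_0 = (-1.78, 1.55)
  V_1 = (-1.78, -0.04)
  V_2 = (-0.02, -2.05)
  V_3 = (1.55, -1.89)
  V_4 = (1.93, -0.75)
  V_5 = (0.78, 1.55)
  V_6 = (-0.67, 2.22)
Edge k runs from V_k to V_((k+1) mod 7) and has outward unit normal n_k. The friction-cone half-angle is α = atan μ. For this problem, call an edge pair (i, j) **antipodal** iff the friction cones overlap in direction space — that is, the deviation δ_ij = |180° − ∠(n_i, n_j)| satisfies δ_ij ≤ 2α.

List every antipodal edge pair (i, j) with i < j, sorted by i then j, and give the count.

count = 1; pairs: (1,4)

α = atan 0.15 = 8.53°;  2α = 17.06°
n_0 = (-1.0000, -0.0000)
n_1 = (-0.7523, -0.6588)
n_2 = (+0.1014, -0.9948)
n_3 = (+0.9487, -0.3162)
n_4 = (+0.8944, +0.4472)
n_5 = (+0.4195, +0.9078)
n_6 = (-0.5168, +0.8561)
  (0,1): δ = 138.79°  ·
  (0,2): δ = 84.18°  ·
  (0,3): δ = 18.43°  ·
  (0,4): δ = 26.57°  ·
  (0,5): δ = 65.20°  ·
  (0,6): δ = 121.12°  ·
  (1,2): δ = 125.39°  ·
  (1,3): δ = 59.64°  ·
  (1,4): δ = 14.64°  ✓
  (1,5): δ = 23.99°  ·
  (1,6): δ = 79.91°  ·
  (2,3): δ = 114.25°  ·
  (2,4): δ = 69.25°  ·
  (2,5): δ = 30.62°  ·
  (2,6): δ = 25.30°  ·
  (3,4): δ = 135.00°  ·
  (3,5): δ = 96.37°  ·
  (3,6): δ = 40.45°  ·
  (4,5): δ = 141.37°  ·
  (4,6): δ = 85.45°  ·
  (5,6): δ = 124.08°  ·
antipodal pairs: 1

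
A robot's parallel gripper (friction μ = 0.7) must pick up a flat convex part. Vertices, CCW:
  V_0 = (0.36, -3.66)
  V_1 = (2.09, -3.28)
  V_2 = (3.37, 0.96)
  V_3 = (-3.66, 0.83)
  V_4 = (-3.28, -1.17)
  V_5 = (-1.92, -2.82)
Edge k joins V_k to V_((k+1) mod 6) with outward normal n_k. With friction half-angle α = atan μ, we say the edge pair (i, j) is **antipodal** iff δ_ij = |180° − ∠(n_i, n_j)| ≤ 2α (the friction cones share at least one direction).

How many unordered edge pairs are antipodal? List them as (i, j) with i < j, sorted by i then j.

α = atan 0.7 = 34.99°;  2α = 69.98°
n_0 = (+0.2145, -0.9767)
n_1 = (+0.9573, -0.2890)
n_2 = (-0.0185, +0.9998)
n_3 = (-0.9824, -0.1867)
n_4 = (-0.7717, -0.6360)
n_5 = (-0.3457, -0.9383)
  (0,1): δ = 119.19°  ·
  (0,2): δ = 11.33°  ✓
  (0,3): δ = 88.37°  ·
  (0,4): δ = 117.11°  ·
  (0,5): δ = 147.39°  ·
  (1,2): δ = 72.14°  ·
  (1,3): δ = 27.56°  ✓
  (1,4): δ = 56.30°  ✓
  (1,5): δ = 86.57°  ·
  (2,3): δ = 80.30°  ·
  (2,4): δ = 51.56°  ✓
  (2,5): δ = 21.28°  ✓
  (3,4): δ = 151.26°  ·
  (3,5): δ = 120.98°  ·
  (4,5): δ = 149.72°  ·
antipodal pairs: 5

count = 5; pairs: (0,2), (1,3), (1,4), (2,4), (2,5)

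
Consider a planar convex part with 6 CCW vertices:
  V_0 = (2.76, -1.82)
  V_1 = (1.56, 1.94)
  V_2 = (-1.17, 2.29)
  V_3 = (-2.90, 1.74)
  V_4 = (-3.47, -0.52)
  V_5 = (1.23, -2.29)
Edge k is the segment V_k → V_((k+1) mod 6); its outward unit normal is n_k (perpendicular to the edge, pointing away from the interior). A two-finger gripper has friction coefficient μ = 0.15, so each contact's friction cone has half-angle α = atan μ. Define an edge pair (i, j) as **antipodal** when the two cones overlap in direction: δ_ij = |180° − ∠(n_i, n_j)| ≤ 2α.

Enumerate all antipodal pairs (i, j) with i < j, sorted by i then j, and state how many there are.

α = atan 0.15 = 8.53°;  2α = 17.06°
n_0 = (+0.9527, +0.3040)
n_1 = (+0.1272, +0.9919)
n_2 = (-0.3030, +0.9530)
n_3 = (-0.9696, +0.2446)
n_4 = (-0.3524, -0.9358)
n_5 = (+0.2936, -0.9559)
  (0,1): δ = 115.01°  ·
  (0,2): δ = 90.06°  ·
  (0,3): δ = 31.86°  ·
  (0,4): δ = 51.66°  ·
  (0,5): δ = 89.38°  ·
  (1,2): δ = 155.06°  ·
  (1,3): δ = 96.85°  ·
  (1,4): δ = 13.33°  ✓
  (1,5): δ = 24.38°  ·
  (2,3): δ = 121.79°  ·
  (2,4): δ = 38.27°  ·
  (2,5): δ = 0.56°  ✓
  (3,4): δ = 96.48°  ·
  (3,5): δ = 58.77°  ·
  (4,5): δ = 142.29°  ·
antipodal pairs: 2

count = 2; pairs: (1,4), (2,5)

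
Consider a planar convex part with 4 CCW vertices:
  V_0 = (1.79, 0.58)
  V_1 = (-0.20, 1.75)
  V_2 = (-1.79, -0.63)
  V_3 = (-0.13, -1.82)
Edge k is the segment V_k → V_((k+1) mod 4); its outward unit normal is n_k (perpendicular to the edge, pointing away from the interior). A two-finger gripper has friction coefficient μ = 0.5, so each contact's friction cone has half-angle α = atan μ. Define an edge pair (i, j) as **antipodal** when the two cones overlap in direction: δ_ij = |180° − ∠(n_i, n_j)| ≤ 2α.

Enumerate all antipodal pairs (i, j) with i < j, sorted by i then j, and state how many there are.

α = atan 0.5 = 26.57°;  2α = 53.13°
n_0 = (+0.5068, +0.8620)
n_1 = (-0.8315, +0.5555)
n_2 = (-0.5826, -0.8127)
n_3 = (+0.7809, -0.6247)
  (0,1): δ = 93.29°  ·
  (0,2): δ = 5.18°  ✓
  (0,3): δ = 81.79°  ·
  (1,2): δ = 91.89°  ·
  (1,3): δ = 4.91°  ✓
  (2,3): δ = 93.02°  ·
antipodal pairs: 2

count = 2; pairs: (0,2), (1,3)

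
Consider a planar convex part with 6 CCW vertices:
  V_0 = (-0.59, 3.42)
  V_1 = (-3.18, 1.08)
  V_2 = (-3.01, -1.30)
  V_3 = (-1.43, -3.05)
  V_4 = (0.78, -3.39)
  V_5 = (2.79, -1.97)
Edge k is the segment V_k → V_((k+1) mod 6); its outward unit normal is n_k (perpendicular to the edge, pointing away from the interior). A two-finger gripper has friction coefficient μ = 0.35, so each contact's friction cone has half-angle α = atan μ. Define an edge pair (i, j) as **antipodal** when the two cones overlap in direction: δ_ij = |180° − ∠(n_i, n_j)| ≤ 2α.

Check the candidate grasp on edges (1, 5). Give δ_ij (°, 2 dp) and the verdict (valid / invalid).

α = atan 0.35 = 19.29°;  2α = 38.58°
edge 1: e_1 = (+0.17, -2.38);  n_1 = (-0.9975, -0.0712)
edge 5: e_5 = (-3.38, +5.39);  n_5 = (+0.8472, +0.5313)
∠(n_1, n_5) = 151.99°
δ = |180° − 151.99°| = 28.01°
28.01° ≤ 2α = 38.58°  →  valid

δ = 28.01°, valid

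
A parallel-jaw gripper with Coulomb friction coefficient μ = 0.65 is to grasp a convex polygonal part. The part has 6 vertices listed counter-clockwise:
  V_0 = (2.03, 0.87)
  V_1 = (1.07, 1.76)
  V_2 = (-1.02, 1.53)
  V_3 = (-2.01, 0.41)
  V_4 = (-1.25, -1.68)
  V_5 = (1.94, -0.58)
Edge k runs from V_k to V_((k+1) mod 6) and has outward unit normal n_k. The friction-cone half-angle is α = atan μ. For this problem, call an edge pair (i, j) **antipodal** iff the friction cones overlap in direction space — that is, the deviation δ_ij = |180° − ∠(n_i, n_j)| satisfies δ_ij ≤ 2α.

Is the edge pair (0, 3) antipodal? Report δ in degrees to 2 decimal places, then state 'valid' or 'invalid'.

α = atan 0.65 = 33.02°;  2α = 66.05°
edge 0: e_0 = (-0.96, +0.89);  n_0 = (+0.6799, +0.7333)
edge 3: e_3 = (+0.76, -2.09);  n_3 = (-0.9398, -0.3417)
∠(n_0, n_3) = 152.82°
δ = |180° − 152.82°| = 27.18°
27.18° ≤ 2α = 66.05°  →  valid

δ = 27.18°, valid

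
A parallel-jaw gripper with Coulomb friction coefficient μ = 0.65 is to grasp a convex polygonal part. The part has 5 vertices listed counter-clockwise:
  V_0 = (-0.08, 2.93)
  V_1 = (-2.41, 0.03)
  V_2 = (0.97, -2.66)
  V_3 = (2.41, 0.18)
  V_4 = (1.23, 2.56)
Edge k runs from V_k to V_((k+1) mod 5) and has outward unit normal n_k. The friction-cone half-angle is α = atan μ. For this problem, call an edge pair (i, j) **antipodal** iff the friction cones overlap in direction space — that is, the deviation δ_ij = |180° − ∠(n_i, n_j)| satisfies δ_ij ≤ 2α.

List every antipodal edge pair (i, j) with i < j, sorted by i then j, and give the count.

α = atan 0.65 = 33.02°;  2α = 66.05°
n_0 = (-0.7796, +0.6263)
n_1 = (-0.6227, -0.7824)
n_2 = (+0.8919, -0.4522)
n_3 = (+0.8959, +0.4442)
n_4 = (+0.2718, +0.9624)
  (0,1): δ = 89.73°  ·
  (0,2): δ = 11.89°  ✓
  (0,3): δ = 65.15°  ✓
  (0,4): δ = 113.01°  ·
  (1,2): δ = 78.37°  ·
  (1,3): δ = 25.11°  ✓
  (1,4): δ = 22.74°  ✓
  (2,3): δ = 126.74°  ·
  (2,4): δ = 78.89°  ·
  (3,4): δ = 132.14°  ·
antipodal pairs: 4

count = 4; pairs: (0,2), (0,3), (1,3), (1,4)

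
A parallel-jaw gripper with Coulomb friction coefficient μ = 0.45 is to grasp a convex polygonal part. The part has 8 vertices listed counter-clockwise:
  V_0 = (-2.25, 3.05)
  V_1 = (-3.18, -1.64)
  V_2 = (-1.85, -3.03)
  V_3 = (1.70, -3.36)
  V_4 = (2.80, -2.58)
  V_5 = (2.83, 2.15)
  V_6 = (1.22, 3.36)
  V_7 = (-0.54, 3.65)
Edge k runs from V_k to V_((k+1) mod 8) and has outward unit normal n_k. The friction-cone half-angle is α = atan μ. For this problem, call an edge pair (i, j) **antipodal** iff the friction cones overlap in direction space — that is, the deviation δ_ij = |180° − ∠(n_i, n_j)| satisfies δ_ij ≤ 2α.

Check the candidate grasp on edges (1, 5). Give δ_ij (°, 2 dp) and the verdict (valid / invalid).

δ = 9.34°, valid

α = atan 0.45 = 24.23°;  2α = 48.46°
edge 1: e_1 = (+1.33, -1.39);  n_1 = (-0.7225, -0.6913)
edge 5: e_5 = (-1.61, +1.21);  n_5 = (+0.6008, +0.7994)
∠(n_1, n_5) = 170.66°
δ = |180° − 170.66°| = 9.34°
9.34° ≤ 2α = 48.46°  →  valid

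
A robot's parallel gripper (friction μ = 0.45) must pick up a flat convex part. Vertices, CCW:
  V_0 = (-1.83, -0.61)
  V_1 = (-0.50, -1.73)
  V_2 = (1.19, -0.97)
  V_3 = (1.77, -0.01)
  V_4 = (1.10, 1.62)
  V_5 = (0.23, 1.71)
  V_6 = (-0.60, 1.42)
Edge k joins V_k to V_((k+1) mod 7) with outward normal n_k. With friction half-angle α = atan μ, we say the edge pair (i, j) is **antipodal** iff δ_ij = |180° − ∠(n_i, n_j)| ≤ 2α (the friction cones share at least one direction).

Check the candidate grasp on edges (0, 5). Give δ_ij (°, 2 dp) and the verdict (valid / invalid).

δ = 59.36°, invalid

α = atan 0.45 = 24.23°;  2α = 48.46°
edge 0: e_0 = (+1.33, -1.12);  n_0 = (-0.6441, -0.7649)
edge 5: e_5 = (-0.83, -0.29);  n_5 = (-0.3298, +0.9440)
∠(n_0, n_5) = 120.64°
δ = |180° − 120.64°| = 59.36°
59.36° > 2α = 48.46°  →  invalid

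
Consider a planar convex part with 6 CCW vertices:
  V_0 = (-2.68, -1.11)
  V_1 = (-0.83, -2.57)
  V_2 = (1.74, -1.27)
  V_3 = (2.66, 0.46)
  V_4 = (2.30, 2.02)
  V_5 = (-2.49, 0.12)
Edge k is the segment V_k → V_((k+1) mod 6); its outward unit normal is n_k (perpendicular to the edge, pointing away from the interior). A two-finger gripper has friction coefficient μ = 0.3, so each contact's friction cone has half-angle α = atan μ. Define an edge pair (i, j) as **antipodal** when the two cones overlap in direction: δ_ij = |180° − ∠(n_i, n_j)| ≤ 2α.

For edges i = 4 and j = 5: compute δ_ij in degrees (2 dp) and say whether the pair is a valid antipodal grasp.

δ = 120.42°, invalid

α = atan 0.3 = 16.70°;  2α = 33.40°
edge 4: e_4 = (-4.79, -1.90);  n_4 = (-0.3687, +0.9295)
edge 5: e_5 = (-0.19, -1.23);  n_5 = (-0.9883, +0.1527)
∠(n_4, n_5) = 59.58°
δ = |180° − 59.58°| = 120.42°
120.42° > 2α = 33.40°  →  invalid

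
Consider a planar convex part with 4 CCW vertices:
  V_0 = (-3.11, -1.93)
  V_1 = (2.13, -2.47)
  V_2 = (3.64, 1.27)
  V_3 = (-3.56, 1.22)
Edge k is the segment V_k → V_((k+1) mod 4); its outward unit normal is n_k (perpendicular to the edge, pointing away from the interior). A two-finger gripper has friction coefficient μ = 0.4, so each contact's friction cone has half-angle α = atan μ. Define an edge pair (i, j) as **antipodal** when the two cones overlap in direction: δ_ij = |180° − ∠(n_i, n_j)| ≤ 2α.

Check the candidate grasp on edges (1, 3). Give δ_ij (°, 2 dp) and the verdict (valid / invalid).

α = atan 0.4 = 21.80°;  2α = 43.60°
edge 1: e_1 = (+1.51, +3.74);  n_1 = (+0.9273, -0.3744)
edge 3: e_3 = (+0.45, -3.15);  n_3 = (-0.9899, -0.1414)
∠(n_1, n_3) = 149.88°
δ = |180° − 149.88°| = 30.12°
30.12° ≤ 2α = 43.60°  →  valid

δ = 30.12°, valid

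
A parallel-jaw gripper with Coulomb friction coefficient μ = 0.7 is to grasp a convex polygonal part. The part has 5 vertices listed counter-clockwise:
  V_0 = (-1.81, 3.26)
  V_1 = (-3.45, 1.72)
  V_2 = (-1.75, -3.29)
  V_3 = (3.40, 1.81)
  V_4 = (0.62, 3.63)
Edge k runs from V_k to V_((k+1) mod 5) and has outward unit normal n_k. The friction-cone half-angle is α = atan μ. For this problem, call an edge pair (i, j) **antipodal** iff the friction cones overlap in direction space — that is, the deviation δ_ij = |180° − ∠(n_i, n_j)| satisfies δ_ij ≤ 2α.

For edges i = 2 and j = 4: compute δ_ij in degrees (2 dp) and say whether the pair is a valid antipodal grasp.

δ = 36.06°, valid

α = atan 0.7 = 34.99°;  2α = 69.98°
edge 2: e_2 = (+5.15, +5.10);  n_2 = (+0.7036, -0.7105)
edge 4: e_4 = (-2.43, -0.37);  n_4 = (-0.1505, +0.9886)
∠(n_2, n_4) = 143.94°
δ = |180° − 143.94°| = 36.06°
36.06° ≤ 2α = 69.98°  →  valid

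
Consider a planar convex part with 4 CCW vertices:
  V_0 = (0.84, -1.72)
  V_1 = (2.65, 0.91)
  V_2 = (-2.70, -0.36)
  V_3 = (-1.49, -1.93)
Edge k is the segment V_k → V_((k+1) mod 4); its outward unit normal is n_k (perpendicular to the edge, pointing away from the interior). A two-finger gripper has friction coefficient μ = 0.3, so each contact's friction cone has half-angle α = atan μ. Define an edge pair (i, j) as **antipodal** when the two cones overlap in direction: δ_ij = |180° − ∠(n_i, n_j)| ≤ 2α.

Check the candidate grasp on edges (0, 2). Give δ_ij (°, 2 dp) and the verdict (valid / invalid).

α = atan 0.3 = 16.70°;  2α = 33.40°
edge 0: e_0 = (+1.81, +2.63);  n_0 = (+0.8238, -0.5669)
edge 2: e_2 = (+1.21, -1.57);  n_2 = (-0.7921, -0.6104)
∠(n_0, n_2) = 107.84°
δ = |180° − 107.84°| = 72.16°
72.16° > 2α = 33.40°  →  invalid

δ = 72.16°, invalid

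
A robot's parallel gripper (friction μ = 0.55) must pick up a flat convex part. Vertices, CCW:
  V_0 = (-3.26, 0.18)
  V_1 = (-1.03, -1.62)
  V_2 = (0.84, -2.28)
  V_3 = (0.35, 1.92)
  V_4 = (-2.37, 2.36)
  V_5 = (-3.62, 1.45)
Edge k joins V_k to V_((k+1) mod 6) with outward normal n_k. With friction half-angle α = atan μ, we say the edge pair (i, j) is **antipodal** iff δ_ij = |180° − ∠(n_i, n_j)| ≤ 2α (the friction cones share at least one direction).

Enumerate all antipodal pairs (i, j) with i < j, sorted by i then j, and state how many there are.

count = 5; pairs: (0,2), (0,3), (1,3), (1,4), (2,5)

α = atan 0.55 = 28.81°;  2α = 57.62°
n_0 = (-0.6281, -0.7781)
n_1 = (-0.3328, -0.9430)
n_2 = (+0.9933, +0.1159)
n_3 = (+0.1597, +0.9872)
n_4 = (-0.5886, +0.8085)
n_5 = (-0.9621, -0.2727)
  (0,1): δ = 160.53°  ·
  (0,2): δ = 44.44°  ✓
  (0,3): δ = 29.72°  ✓
  (0,4): δ = 74.96°  ·
  (0,5): δ = 144.74°  ·
  (1,2): δ = 63.91°  ·
  (1,3): δ = 10.25°  ✓
  (1,4): δ = 55.49°  ✓
  (1,5): δ = 125.27°  ·
  (2,3): δ = 105.84°  ·
  (2,4): δ = 60.60°  ·
  (2,5): δ = 9.17°  ✓
  (3,4): δ = 134.76°  ·
  (3,5): δ = 64.99°  ·
  (4,5): δ = 110.23°  ·
antipodal pairs: 5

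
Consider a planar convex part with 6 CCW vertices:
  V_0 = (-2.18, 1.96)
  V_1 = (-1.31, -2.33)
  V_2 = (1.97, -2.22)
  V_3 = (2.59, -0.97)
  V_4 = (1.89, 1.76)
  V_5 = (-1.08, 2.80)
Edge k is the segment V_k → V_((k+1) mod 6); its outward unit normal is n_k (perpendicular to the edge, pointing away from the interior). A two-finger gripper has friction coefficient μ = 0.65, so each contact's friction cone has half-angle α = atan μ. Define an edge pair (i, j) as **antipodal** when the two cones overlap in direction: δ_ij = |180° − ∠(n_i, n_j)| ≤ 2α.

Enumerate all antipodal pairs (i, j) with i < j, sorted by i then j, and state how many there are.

α = atan 0.65 = 33.02°;  2α = 66.05°
n_0 = (-0.9800, -0.1988)
n_1 = (+0.0335, -0.9994)
n_2 = (+0.8959, -0.4443)
n_3 = (+0.9687, +0.2484)
n_4 = (+0.3305, +0.9438)
n_5 = (-0.6069, +0.7948)
  (0,1): δ = 99.54°  ·
  (0,2): δ = 37.85°  ✓
  (0,3): δ = 2.92°  ✓
  (0,4): δ = 59.24°  ✓
  (0,5): δ = 115.90°  ·
  (1,2): δ = 118.30°  ·
  (1,3): δ = 77.54°  ·
  (1,4): δ = 21.22°  ✓
  (1,5): δ = 35.45°  ✓
  (2,3): δ = 139.24°  ·
  (2,4): δ = 82.92°  ·
  (2,5): δ = 26.25°  ✓
  (3,4): δ = 123.68°  ·
  (3,5): δ = 67.01°  ·
  (4,5): δ = 123.33°  ·
antipodal pairs: 6

count = 6; pairs: (0,2), (0,3), (0,4), (1,4), (1,5), (2,5)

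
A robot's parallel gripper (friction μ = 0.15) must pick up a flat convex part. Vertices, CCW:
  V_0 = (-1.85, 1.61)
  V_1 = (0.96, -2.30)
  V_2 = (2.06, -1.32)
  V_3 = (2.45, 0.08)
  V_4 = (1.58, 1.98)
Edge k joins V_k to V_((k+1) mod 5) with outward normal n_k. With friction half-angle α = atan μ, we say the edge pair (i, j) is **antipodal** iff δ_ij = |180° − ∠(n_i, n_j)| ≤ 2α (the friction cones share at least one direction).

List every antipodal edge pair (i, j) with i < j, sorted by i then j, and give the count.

count = 1; pairs: (0,3)

α = atan 0.15 = 8.53°;  2α = 17.06°
n_0 = (-0.8120, -0.5836)
n_1 = (+0.6652, -0.7467)
n_2 = (+0.9633, -0.2684)
n_3 = (+0.9092, +0.4163)
n_4 = (-0.1072, +0.9942)
  (0,1): δ = 84.01°  ·
  (0,2): δ = 51.27°  ·
  (0,3): δ = 11.10°  ✓
  (0,4): δ = 60.45°  ·
  (1,2): δ = 147.26°  ·
  (1,3): δ = 107.10°  ·
  (1,4): δ = 35.54°  ·
  (2,3): δ = 139.83°  ·
  (2,4): δ = 68.28°  ·
  (3,4): δ = 108.45°  ·
antipodal pairs: 1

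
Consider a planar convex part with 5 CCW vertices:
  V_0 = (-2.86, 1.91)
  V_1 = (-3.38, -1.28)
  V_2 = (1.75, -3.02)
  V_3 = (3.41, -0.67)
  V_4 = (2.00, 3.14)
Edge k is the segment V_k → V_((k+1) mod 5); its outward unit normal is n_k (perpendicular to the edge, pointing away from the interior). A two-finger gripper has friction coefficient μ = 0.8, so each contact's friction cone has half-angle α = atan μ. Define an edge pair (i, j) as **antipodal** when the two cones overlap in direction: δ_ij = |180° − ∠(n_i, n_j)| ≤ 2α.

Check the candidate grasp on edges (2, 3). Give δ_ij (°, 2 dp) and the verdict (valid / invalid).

α = atan 0.8 = 38.66°;  2α = 77.32°
edge 2: e_2 = (+1.66, +2.35);  n_2 = (+0.8168, -0.5770)
edge 3: e_3 = (-1.41, +3.81);  n_3 = (+0.9378, +0.3471)
∠(n_2, n_3) = 55.55°
δ = |180° − 55.55°| = 124.45°
124.45° > 2α = 77.32°  →  invalid

δ = 124.45°, invalid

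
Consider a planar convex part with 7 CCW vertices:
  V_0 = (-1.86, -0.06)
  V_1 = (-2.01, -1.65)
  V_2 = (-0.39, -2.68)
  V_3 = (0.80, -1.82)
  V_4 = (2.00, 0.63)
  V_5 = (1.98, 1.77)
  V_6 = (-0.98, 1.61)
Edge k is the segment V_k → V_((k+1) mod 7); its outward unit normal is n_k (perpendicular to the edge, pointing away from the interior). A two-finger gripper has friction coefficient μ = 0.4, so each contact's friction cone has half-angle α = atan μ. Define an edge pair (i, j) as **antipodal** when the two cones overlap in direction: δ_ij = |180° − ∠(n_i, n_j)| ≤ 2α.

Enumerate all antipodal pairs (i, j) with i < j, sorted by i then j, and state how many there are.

α = atan 0.4 = 21.80°;  2α = 43.60°
n_0 = (-0.9956, +0.0939)
n_1 = (-0.5365, -0.8439)
n_2 = (+0.5857, -0.8105)
n_3 = (+0.8981, -0.4399)
n_4 = (+0.9998, +0.0175)
n_5 = (-0.0540, +0.9985)
n_6 = (-0.8847, +0.4662)
  (0,1): δ = 117.06°  ·
  (0,2): δ = 48.76°  ·
  (0,3): δ = 20.71°  ✓
  (0,4): δ = 6.39°  ✓
  (0,5): δ = 98.48°  ·
  (0,6): δ = 157.60°  ·
  (1,2): δ = 111.70°  ·
  (1,3): δ = 83.65°  ·
  (1,4): δ = 56.55°  ·
  (1,5): δ = 35.54°  ✓
  (1,6): δ = 94.66°  ·
  (2,3): δ = 151.95°  ·
  (2,4): δ = 124.85°  ·
  (2,5): δ = 32.76°  ✓
  (2,6): δ = 26.36°  ✓
  (3,4): δ = 152.90°  ·
  (3,5): δ = 60.81°  ·
  (3,6): δ = 1.69°  ✓
  (4,5): δ = 87.91°  ·
  (4,6): δ = 28.79°  ✓
  (5,6): δ = 120.88°  ·
antipodal pairs: 7

count = 7; pairs: (0,3), (0,4), (1,5), (2,5), (2,6), (3,6), (4,6)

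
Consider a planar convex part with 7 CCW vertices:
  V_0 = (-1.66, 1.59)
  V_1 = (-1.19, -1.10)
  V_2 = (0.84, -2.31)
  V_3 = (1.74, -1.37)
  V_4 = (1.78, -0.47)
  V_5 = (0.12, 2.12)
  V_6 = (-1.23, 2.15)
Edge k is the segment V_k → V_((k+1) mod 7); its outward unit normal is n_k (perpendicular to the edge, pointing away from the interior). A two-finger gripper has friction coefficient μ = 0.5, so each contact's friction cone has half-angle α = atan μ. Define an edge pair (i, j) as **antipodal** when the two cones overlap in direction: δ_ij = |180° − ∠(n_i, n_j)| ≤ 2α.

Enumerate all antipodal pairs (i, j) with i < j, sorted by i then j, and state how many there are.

α = atan 0.5 = 26.57°;  2α = 53.13°
n_0 = (-0.9851, -0.1721)
n_1 = (-0.5120, -0.8590)
n_2 = (+0.7223, -0.6916)
n_3 = (+0.9990, -0.0444)
n_4 = (+0.8419, +0.5396)
n_5 = (+0.0222, +0.9998)
n_6 = (-0.7932, +0.6090)
  (0,1): δ = 130.71°  ·
  (0,2): δ = 53.67°  ·
  (0,3): δ = 12.46°  ✓
  (0,4): δ = 22.75°  ✓
  (0,5): δ = 78.82°  ·
  (0,6): δ = 132.57°  ·
  (1,2): δ = 102.96°  ·
  (1,3): δ = 61.75°  ·
  (1,4): δ = 26.55°  ✓
  (1,5): δ = 29.52°  ✓
  (1,6): δ = 83.28°  ·
  (2,3): δ = 138.79°  ·
  (2,4): δ = 103.59°  ·
  (2,5): δ = 47.52°  ✓
  (2,6): δ = 6.24°  ✓
  (3,4): δ = 144.80°  ·
  (3,5): δ = 88.73°  ·
  (3,6): δ = 34.97°  ✓
  (4,5): δ = 123.93°  ·
  (4,6): δ = 70.18°  ·
  (5,6): δ = 126.25°  ·
antipodal pairs: 7

count = 7; pairs: (0,3), (0,4), (1,4), (1,5), (2,5), (2,6), (3,6)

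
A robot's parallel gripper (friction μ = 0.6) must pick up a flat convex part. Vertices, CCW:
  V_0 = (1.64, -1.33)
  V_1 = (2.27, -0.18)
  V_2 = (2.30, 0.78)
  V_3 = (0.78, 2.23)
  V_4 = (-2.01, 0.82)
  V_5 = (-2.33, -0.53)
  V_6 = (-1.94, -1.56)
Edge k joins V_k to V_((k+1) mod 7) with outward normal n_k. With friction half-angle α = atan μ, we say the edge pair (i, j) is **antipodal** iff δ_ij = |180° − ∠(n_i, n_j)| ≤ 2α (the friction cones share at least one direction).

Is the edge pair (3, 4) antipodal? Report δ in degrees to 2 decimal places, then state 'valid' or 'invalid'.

α = atan 0.6 = 30.96°;  2α = 61.93°
edge 3: e_3 = (-2.79, -1.41);  n_3 = (-0.4510, +0.8925)
edge 4: e_4 = (-0.32, -1.35);  n_4 = (-0.9730, +0.2306)
∠(n_3, n_4) = 49.85°
δ = |180° − 49.85°| = 130.15°
130.15° > 2α = 61.93°  →  invalid

δ = 130.15°, invalid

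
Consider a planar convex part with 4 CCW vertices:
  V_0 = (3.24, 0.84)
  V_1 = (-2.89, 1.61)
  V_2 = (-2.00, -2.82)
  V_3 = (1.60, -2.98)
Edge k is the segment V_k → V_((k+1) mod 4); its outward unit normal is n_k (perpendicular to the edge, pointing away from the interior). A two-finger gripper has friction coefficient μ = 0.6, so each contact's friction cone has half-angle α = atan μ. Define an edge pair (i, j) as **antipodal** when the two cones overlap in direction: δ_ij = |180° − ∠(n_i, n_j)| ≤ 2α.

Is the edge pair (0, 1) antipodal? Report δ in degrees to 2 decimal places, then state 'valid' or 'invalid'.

α = atan 0.6 = 30.96°;  2α = 61.93°
edge 0: e_0 = (-6.13, +0.77);  n_0 = (+0.1246, +0.9922)
edge 1: e_1 = (+0.89, -4.43);  n_1 = (-0.9804, -0.1970)
∠(n_0, n_1) = 108.52°
δ = |180° − 108.52°| = 71.48°
71.48° > 2α = 61.93°  →  invalid

δ = 71.48°, invalid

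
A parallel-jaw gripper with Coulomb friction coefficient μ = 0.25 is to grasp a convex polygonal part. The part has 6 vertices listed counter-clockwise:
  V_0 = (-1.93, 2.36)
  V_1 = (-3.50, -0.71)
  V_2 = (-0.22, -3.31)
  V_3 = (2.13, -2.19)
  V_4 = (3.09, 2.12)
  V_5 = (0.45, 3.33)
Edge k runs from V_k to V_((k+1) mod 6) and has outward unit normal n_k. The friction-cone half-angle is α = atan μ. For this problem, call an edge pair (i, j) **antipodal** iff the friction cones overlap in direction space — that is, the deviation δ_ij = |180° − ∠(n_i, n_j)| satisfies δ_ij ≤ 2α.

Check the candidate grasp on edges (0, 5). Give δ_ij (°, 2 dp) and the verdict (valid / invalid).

α = atan 0.25 = 14.04°;  2α = 28.07°
edge 0: e_0 = (-1.57, -3.07);  n_0 = (-0.8903, +0.4553)
edge 5: e_5 = (-2.38, -0.97);  n_5 = (-0.3774, +0.9260)
∠(n_0, n_5) = 40.74°
δ = |180° − 40.74°| = 139.26°
139.26° > 2α = 28.07°  →  invalid

δ = 139.26°, invalid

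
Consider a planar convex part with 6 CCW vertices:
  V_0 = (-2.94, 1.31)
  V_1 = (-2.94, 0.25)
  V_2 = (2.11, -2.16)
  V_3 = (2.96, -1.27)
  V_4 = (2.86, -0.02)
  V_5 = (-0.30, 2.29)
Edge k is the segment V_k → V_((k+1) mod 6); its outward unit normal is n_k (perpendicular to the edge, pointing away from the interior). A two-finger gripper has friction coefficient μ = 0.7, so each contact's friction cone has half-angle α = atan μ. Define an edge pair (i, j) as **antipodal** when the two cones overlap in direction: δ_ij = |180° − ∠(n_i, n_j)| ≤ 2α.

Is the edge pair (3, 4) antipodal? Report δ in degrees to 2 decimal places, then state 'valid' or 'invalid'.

δ = 130.74°, invalid

α = atan 0.7 = 34.99°;  2α = 69.98°
edge 3: e_3 = (-0.10, +1.25);  n_3 = (+0.9968, +0.0797)
edge 4: e_4 = (-3.16, +2.31);  n_4 = (+0.5901, +0.8073)
∠(n_3, n_4) = 49.26°
δ = |180° − 49.26°| = 130.74°
130.74° > 2α = 69.98°  →  invalid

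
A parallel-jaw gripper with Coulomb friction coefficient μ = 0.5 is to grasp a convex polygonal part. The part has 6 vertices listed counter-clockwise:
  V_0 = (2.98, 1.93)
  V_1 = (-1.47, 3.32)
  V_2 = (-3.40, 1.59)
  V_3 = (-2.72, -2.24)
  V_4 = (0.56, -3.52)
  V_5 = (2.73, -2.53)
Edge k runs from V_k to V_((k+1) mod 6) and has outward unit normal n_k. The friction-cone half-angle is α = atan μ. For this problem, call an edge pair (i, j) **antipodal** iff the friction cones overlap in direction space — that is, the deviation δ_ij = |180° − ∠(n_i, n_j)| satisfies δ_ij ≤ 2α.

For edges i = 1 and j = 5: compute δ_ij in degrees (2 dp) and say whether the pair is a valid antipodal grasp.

δ = 44.92°, valid

α = atan 0.5 = 26.57°;  2α = 53.13°
edge 1: e_1 = (-1.93, -1.73);  n_1 = (-0.6675, +0.7446)
edge 5: e_5 = (+0.25, +4.46);  n_5 = (+0.9984, -0.0560)
∠(n_1, n_5) = 135.08°
δ = |180° − 135.08°| = 44.92°
44.92° ≤ 2α = 53.13°  →  valid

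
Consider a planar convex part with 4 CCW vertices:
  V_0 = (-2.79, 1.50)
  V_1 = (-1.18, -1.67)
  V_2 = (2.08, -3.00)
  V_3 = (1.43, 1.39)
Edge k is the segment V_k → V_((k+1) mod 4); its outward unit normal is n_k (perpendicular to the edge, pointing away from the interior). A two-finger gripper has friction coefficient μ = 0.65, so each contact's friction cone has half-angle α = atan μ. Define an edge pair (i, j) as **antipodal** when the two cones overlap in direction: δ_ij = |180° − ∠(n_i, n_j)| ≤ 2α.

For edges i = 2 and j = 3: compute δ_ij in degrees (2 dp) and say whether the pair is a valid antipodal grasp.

α = atan 0.65 = 33.02°;  2α = 66.05°
edge 2: e_2 = (-0.65, +4.39);  n_2 = (+0.9892, +0.1465)
edge 3: e_3 = (-4.22, +0.11);  n_3 = (+0.0261, +0.9997)
∠(n_2, n_3) = 80.08°
δ = |180° − 80.08°| = 99.92°
99.92° > 2α = 66.05°  →  invalid

δ = 99.92°, invalid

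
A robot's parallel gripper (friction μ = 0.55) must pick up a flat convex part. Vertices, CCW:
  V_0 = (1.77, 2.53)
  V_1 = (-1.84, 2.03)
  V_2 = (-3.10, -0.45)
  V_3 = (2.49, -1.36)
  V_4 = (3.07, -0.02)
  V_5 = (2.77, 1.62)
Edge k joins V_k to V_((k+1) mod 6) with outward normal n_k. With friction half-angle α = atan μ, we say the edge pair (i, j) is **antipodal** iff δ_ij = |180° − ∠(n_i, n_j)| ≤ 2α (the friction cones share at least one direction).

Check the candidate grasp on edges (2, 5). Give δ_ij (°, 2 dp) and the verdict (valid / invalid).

δ = 33.06°, valid

α = atan 0.55 = 28.81°;  2α = 57.62°
edge 2: e_2 = (+5.59, -0.91);  n_2 = (-0.1607, -0.9870)
edge 5: e_5 = (-1.00, +0.91);  n_5 = (+0.6730, +0.7396)
∠(n_2, n_5) = 146.94°
δ = |180° − 146.94°| = 33.06°
33.06° ≤ 2α = 57.62°  →  valid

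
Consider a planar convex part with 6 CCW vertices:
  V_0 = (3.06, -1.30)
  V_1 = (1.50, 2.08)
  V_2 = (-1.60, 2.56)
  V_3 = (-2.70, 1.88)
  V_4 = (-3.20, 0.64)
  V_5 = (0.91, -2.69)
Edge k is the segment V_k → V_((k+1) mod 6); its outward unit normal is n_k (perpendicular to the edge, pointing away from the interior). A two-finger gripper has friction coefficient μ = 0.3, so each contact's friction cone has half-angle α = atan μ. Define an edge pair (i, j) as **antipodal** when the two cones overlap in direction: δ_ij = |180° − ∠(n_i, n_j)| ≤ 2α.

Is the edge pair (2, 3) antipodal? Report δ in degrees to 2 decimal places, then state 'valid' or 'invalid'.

α = atan 0.3 = 16.70°;  2α = 33.40°
edge 2: e_2 = (-1.10, -0.68);  n_2 = (-0.5258, +0.8506)
edge 3: e_3 = (-0.50, -1.24);  n_3 = (-0.9274, +0.3740)
∠(n_2, n_3) = 36.32°
δ = |180° − 36.32°| = 143.68°
143.68° > 2α = 33.40°  →  invalid

δ = 143.68°, invalid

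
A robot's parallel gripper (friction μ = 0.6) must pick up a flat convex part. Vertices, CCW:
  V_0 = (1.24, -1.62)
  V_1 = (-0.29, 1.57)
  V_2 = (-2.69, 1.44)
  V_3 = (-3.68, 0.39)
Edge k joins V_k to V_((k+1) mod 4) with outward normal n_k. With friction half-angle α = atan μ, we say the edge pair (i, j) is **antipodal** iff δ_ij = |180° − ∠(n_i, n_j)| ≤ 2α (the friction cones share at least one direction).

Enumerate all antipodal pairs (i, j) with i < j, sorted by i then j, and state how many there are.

count = 2; pairs: (0,3), (1,3)

α = atan 0.6 = 30.96°;  2α = 61.93°
n_0 = (+0.9017, +0.4325)
n_1 = (-0.0541, +0.9985)
n_2 = (-0.7276, +0.6860)
n_3 = (-0.3782, -0.9257)
  (0,1): δ = 112.52°  ·
  (0,2): δ = 68.94°  ·
  (0,3): δ = 42.15°  ✓
  (1,2): δ = 136.42°  ·
  (1,3): δ = 25.32°  ✓
  (2,3): δ = 68.91°  ·
antipodal pairs: 2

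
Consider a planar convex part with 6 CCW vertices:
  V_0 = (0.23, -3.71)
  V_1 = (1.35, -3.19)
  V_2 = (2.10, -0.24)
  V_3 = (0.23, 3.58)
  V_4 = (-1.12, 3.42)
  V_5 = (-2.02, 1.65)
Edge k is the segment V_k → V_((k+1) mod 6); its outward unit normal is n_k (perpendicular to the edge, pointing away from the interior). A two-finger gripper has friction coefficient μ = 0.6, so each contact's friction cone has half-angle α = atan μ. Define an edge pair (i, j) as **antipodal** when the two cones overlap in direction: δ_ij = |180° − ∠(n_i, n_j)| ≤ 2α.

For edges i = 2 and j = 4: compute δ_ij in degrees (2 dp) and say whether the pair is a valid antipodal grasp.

δ = 53.04°, valid

α = atan 0.6 = 30.96°;  2α = 61.93°
edge 2: e_2 = (-1.87, +3.82);  n_2 = (+0.8982, +0.4397)
edge 4: e_4 = (-0.90, -1.77);  n_4 = (-0.8914, +0.4532)
∠(n_2, n_4) = 126.96°
δ = |180° − 126.96°| = 53.04°
53.04° ≤ 2α = 61.93°  →  valid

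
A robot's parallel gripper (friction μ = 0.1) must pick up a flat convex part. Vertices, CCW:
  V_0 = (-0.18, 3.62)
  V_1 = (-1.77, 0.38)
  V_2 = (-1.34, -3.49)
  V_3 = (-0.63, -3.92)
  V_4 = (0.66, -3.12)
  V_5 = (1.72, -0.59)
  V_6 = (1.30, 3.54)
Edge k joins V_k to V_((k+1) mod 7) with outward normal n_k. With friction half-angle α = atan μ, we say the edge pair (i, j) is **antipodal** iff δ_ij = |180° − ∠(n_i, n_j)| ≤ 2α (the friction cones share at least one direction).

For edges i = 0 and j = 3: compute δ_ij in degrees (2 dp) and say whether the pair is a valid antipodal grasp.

δ = 32.06°, invalid

α = atan 0.1 = 5.71°;  2α = 11.42°
edge 0: e_0 = (-1.59, -3.24);  n_0 = (-0.8977, +0.4406)
edge 3: e_3 = (+1.29, +0.80);  n_3 = (+0.5270, -0.8498)
∠(n_0, n_3) = 147.94°
δ = |180° − 147.94°| = 32.06°
32.06° > 2α = 11.42°  →  invalid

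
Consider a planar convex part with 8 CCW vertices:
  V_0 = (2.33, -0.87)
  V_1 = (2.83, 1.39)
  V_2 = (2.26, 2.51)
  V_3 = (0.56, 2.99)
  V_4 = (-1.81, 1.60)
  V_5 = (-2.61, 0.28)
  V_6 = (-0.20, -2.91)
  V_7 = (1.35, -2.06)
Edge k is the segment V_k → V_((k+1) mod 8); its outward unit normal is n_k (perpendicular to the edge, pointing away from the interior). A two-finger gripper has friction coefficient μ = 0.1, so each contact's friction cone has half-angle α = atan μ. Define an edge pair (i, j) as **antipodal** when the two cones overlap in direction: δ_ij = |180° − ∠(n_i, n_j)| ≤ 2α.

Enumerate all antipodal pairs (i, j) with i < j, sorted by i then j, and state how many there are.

α = atan 0.1 = 5.71°;  2α = 11.42°
n_0 = (+0.9764, -0.2160)
n_1 = (+0.8912, +0.4536)
n_2 = (+0.2717, +0.9624)
n_3 = (-0.5059, +0.8626)
n_4 = (-0.8552, +0.5183)
n_5 = (-0.7979, -0.6028)
n_6 = (+0.4808, -0.8768)
n_7 = (+0.7719, -0.6357)
  (0,1): δ = 140.55°  ·
  (0,2): δ = 93.29°  ·
  (0,3): δ = 47.13°  ·
  (0,4): δ = 18.74°  ·
  (0,5): δ = 49.55°  ·
  (0,6): δ = 131.21°  ·
  (0,7): δ = 153.00°  ·
  (1,2): δ = 132.74°  ·
  (1,3): δ = 86.58°  ·
  (1,4): δ = 58.19°  ·
  (1,5): δ = 10.10°  ✓
  (1,6): δ = 91.77°  ·
  (1,7): δ = 113.55°  ·
  (2,3): δ = 133.84°  ·
  (2,4): δ = 105.45°  ·
  (2,5): δ = 37.16°  ·
  (2,6): δ = 44.51°  ·
  (2,7): δ = 66.29°  ·
  (3,4): δ = 151.61°  ·
  (3,5): δ = 83.32°  ·
  (3,6): δ = 1.65°  ✓
  (3,7): δ = 20.14°  ·
  (4,5): δ = 111.71°  ·
  (4,6): δ = 30.04°  ·
  (4,7): δ = 8.25°  ✓
  (5,6): δ = 98.33°  ·
  (5,7): δ = 76.54°  ·
  (6,7): δ = 158.21°  ·
antipodal pairs: 3

count = 3; pairs: (1,5), (3,6), (4,7)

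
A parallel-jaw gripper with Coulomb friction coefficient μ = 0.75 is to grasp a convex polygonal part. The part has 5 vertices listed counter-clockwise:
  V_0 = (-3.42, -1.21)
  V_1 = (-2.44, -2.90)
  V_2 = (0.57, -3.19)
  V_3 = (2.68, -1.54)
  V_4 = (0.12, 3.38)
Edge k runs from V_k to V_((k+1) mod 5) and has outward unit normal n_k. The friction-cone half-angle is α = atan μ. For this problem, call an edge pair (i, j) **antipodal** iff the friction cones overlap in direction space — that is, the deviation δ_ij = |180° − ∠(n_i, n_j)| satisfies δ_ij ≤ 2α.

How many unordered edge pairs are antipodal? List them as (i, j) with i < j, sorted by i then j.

α = atan 0.75 = 36.87°;  2α = 73.74°
n_0 = (-0.8651, -0.5016)
n_1 = (-0.0959, -0.9954)
n_2 = (+0.6160, -0.7877)
n_3 = (+0.8871, +0.4616)
n_4 = (-0.7919, +0.6107)
  (0,1): δ = 125.61°  ·
  (0,2): δ = 82.08°  ·
  (0,3): δ = 2.62°  ✓
  (0,4): δ = 112.25°  ·
  (1,2): δ = 136.47°  ·
  (1,3): δ = 57.01°  ✓
  (1,4): δ = 57.86°  ✓
  (2,3): δ = 100.54°  ·
  (2,4): δ = 14.33°  ✓
  (3,4): δ = 65.13°  ✓
antipodal pairs: 5

count = 5; pairs: (0,3), (1,3), (1,4), (2,4), (3,4)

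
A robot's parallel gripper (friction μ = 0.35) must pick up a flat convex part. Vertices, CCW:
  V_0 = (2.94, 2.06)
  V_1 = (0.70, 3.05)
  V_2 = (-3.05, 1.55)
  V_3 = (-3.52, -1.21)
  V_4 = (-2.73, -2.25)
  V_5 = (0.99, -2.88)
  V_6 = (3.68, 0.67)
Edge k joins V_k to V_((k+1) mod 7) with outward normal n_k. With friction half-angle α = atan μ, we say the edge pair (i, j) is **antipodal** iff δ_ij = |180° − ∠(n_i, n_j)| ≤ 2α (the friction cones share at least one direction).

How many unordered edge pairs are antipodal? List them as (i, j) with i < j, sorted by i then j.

count = 7; pairs: (0,3), (0,4), (1,4), (1,5), (2,5), (2,6), (3,6)

α = atan 0.35 = 19.29°;  2α = 38.58°
n_0 = (+0.4042, +0.9147)
n_1 = (-0.3714, +0.9285)
n_2 = (-0.9858, +0.1679)
n_3 = (-0.7963, -0.6049)
n_4 = (-0.1670, -0.9860)
n_5 = (+0.7970, -0.6039)
n_6 = (+0.8827, +0.4699)
  (0,1): δ = 134.35°  ·
  (0,2): δ = 75.82°  ·
  (0,3): δ = 28.94°  ✓
  (0,4): δ = 14.23°  ✓
  (0,5): δ = 76.69°  ·
  (0,6): δ = 141.87°  ·
  (1,2): δ = 121.47°  ·
  (1,3): δ = 74.58°  ·
  (1,4): δ = 31.41°  ✓
  (1,5): δ = 31.05°  ✓
  (1,6): δ = 96.23°  ·
  (2,3): δ = 133.11°  ·
  (2,4): δ = 89.95°  ·
  (2,5): δ = 27.49°  ✓
  (2,6): δ = 37.69°  ✓
  (3,4): δ = 136.83°  ·
  (3,5): δ = 74.37°  ·
  (3,6): δ = 9.19°  ✓
  (4,5): δ = 117.54°  ·
  (4,6): δ = 52.36°  ·
  (5,6): δ = 114.82°  ·
antipodal pairs: 7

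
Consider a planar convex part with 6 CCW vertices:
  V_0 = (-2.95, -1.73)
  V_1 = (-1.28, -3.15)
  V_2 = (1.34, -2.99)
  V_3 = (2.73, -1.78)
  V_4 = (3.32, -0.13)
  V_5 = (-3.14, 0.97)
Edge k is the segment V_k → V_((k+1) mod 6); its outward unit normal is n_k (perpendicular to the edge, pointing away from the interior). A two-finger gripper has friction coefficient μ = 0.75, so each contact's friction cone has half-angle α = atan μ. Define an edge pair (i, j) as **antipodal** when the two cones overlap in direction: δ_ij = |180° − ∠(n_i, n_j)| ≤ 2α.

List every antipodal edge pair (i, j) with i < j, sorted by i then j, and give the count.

α = atan 0.75 = 36.87°;  2α = 73.74°
n_0 = (-0.6478, -0.7618)
n_1 = (+0.0610, -0.9981)
n_2 = (+0.6566, -0.7543)
n_3 = (+0.9416, -0.3367)
n_4 = (+0.1679, +0.9858)
n_5 = (-0.9975, -0.0702)
  (0,1): δ = 136.13°  ·
  (0,2): δ = 98.59°  ·
  (0,3): δ = 69.30°  ✓
  (0,4): δ = 30.71°  ✓
  (0,5): δ = 134.40°  ·
  (1,2): δ = 142.45°  ·
  (1,3): δ = 113.17°  ·
  (1,4): δ = 13.16°  ✓
  (1,5): δ = 90.53°  ·
  (2,3): δ = 150.72°  ·
  (2,4): δ = 50.70°  ✓
  (2,5): δ = 52.99°  ✓
  (3,4): δ = 79.99°  ·
  (3,5): δ = 23.70°  ✓
  (4,5): δ = 76.31°  ·
antipodal pairs: 6

count = 6; pairs: (0,3), (0,4), (1,4), (2,4), (2,5), (3,5)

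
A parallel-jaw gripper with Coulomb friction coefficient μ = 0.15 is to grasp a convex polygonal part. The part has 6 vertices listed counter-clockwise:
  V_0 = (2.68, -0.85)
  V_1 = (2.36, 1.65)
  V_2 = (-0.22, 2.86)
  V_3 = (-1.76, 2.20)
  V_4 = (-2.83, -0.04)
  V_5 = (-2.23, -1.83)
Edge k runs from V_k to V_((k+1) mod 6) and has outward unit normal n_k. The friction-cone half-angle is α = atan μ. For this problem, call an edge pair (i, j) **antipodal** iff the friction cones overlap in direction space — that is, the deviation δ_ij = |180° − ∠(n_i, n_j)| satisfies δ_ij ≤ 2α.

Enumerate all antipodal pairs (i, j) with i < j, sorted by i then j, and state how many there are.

α = atan 0.15 = 8.53°;  2α = 17.06°
n_0 = (+0.9919, +0.1270)
n_1 = (+0.4246, +0.9054)
n_2 = (-0.3939, +0.9191)
n_3 = (-0.9023, +0.4310)
n_4 = (-0.9482, -0.3178)
n_5 = (+0.1957, -0.9807)
  (0,1): δ = 122.42°  ·
  (0,2): δ = 74.10°  ·
  (0,3): δ = 32.83°  ·
  (0,4): δ = 11.24°  ✓
  (0,5): δ = 93.99°  ·
  (1,2): δ = 131.68°  ·
  (1,3): δ = 90.41°  ·
  (1,4): δ = 46.34°  ·
  (1,5): δ = 36.41°  ·
  (2,3): δ = 138.73°  ·
  (2,4): δ = 94.67°  ·
  (2,5): δ = 11.91°  ✓
  (3,4): δ = 135.94°  ·
  (3,5): δ = 53.18°  ·
  (4,5): δ = 97.24°  ·
antipodal pairs: 2

count = 2; pairs: (0,4), (2,5)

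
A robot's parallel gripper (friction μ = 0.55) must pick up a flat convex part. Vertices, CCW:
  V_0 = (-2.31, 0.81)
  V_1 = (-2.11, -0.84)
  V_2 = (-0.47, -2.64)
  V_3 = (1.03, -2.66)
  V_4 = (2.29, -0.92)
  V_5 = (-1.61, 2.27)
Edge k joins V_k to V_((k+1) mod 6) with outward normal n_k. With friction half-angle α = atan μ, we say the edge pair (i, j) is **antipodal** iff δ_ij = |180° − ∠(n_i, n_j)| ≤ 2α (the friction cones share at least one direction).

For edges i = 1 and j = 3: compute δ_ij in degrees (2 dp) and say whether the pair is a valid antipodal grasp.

α = atan 0.55 = 28.81°;  2α = 57.62°
edge 1: e_1 = (+1.64, -1.80);  n_1 = (-0.7392, -0.6735)
edge 3: e_3 = (+1.26, +1.74);  n_3 = (+0.8099, -0.5865)
∠(n_1, n_3) = 101.75°
δ = |180° − 101.75°| = 78.25°
78.25° > 2α = 57.62°  →  invalid

δ = 78.25°, invalid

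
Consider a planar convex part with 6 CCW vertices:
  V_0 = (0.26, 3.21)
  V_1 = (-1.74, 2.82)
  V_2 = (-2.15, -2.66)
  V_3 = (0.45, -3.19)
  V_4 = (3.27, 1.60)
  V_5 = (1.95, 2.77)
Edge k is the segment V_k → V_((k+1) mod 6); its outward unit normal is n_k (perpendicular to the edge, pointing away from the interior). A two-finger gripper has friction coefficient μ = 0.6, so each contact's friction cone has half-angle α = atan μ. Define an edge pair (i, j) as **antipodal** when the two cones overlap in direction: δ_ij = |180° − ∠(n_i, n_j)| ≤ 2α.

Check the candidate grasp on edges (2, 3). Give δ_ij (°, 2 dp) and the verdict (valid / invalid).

δ = 108.96°, invalid

α = atan 0.6 = 30.96°;  2α = 61.93°
edge 2: e_2 = (+2.60, -0.53);  n_2 = (-0.1997, -0.9798)
edge 3: e_3 = (+2.82, +4.79);  n_3 = (+0.8617, -0.5073)
∠(n_2, n_3) = 71.04°
δ = |180° − 71.04°| = 108.96°
108.96° > 2α = 61.93°  →  invalid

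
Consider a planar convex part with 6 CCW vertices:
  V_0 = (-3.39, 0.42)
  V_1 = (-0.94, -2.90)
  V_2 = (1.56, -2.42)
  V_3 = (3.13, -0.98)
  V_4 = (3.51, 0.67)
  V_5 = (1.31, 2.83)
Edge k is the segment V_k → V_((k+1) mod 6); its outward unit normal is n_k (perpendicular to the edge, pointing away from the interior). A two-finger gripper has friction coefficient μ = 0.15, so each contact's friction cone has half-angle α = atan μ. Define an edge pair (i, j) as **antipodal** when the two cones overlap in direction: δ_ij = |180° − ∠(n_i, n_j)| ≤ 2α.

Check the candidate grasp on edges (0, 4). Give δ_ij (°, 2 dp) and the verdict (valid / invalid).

δ = 9.10°, valid

α = atan 0.15 = 8.53°;  2α = 17.06°
edge 0: e_0 = (+2.45, -3.32);  n_0 = (-0.8046, -0.5938)
edge 4: e_4 = (-2.20, +2.16);  n_4 = (+0.7006, +0.7136)
∠(n_0, n_4) = 170.90°
δ = |180° − 170.90°| = 9.10°
9.10° ≤ 2α = 17.06°  →  valid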